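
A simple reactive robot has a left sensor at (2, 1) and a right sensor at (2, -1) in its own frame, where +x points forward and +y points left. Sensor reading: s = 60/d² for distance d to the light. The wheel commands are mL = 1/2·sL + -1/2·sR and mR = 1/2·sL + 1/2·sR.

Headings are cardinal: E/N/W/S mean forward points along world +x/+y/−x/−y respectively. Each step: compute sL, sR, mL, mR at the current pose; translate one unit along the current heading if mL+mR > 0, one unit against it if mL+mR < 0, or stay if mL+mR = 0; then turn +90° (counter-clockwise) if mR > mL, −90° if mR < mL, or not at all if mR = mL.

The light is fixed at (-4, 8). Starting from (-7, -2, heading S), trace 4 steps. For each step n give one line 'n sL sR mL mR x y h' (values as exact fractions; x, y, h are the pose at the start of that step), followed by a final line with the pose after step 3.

n=0: pose=(-7,-2,S); sL=15/37, sR=3/8; mL=9/592, mR=231/592; mL+mR=15/37 → advance +1; mR−mL=3/8 → turn +1·90°
n=1: pose=(-7,-3,E); sL=60/101, sR=12/29; mL=264/2929, mR=1476/2929; mL+mR=60/101 → advance +1; mR−mL=12/29 → turn +1·90°
n=2: pose=(-6,-3,N); sL=2/3, sR=30/41; mL=-4/123, mR=86/123; mL+mR=2/3 → advance +1; mR−mL=30/41 → turn +1·90°
n=3: pose=(-6,-2,W); sL=60/137, sR=60/97; mL=-1200/13289, mR=7020/13289; mL+mR=60/137 → advance +1; mR−mL=60/97 → turn +1·90°

0 15/37 3/8 9/592 231/592 -7 -2 S
1 60/101 12/29 264/2929 1476/2929 -7 -3 E
2 2/3 30/41 -4/123 86/123 -6 -3 N
3 60/137 60/97 -1200/13289 7020/13289 -6 -2 W
final -7 -2 S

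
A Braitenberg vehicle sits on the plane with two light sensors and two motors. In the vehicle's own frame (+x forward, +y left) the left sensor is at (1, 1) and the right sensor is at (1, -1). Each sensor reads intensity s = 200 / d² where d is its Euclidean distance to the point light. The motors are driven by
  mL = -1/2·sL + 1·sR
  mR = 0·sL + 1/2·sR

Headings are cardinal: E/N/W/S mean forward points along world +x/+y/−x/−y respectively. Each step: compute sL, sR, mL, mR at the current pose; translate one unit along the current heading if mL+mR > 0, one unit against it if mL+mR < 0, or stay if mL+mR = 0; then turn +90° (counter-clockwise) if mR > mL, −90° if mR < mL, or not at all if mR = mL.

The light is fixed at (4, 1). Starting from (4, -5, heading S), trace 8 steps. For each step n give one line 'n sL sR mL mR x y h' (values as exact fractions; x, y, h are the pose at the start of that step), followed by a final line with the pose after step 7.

n=0: pose=(4,-5,S); sL=4, sR=4; mL=2, mR=2; mL+mR=4 → advance +1; mR−mL=0 → turn +0·90°
n=1: pose=(4,-6,S); sL=40/13, sR=40/13; mL=20/13, mR=20/13; mL+mR=40/13 → advance +1; mR−mL=0 → turn +0·90°
n=2: pose=(4,-7,S); sL=100/41, sR=100/41; mL=50/41, mR=50/41; mL+mR=100/41 → advance +1; mR−mL=0 → turn +0·90°
n=3: pose=(4,-8,S); sL=200/101, sR=200/101; mL=100/101, mR=100/101; mL+mR=200/101 → advance +1; mR−mL=0 → turn +0·90°
n=4: pose=(4,-9,S); sL=100/61, sR=100/61; mL=50/61, mR=50/61; mL+mR=100/61 → advance +1; mR−mL=0 → turn +0·90°
n=5: pose=(4,-10,S); sL=40/29, sR=40/29; mL=20/29, mR=20/29; mL+mR=40/29 → advance +1; mR−mL=0 → turn +0·90°
n=6: pose=(4,-11,S); sL=20/17, sR=20/17; mL=10/17, mR=10/17; mL+mR=20/17 → advance +1; mR−mL=0 → turn +0·90°
n=7: pose=(4,-12,S); sL=200/197, sR=200/197; mL=100/197, mR=100/197; mL+mR=200/197 → advance +1; mR−mL=0 → turn +0·90°

0 4 4 2 2 4 -5 S
1 40/13 40/13 20/13 20/13 4 -6 S
2 100/41 100/41 50/41 50/41 4 -7 S
3 200/101 200/101 100/101 100/101 4 -8 S
4 100/61 100/61 50/61 50/61 4 -9 S
5 40/29 40/29 20/29 20/29 4 -10 S
6 20/17 20/17 10/17 10/17 4 -11 S
7 200/197 200/197 100/197 100/197 4 -12 S
final 4 -13 S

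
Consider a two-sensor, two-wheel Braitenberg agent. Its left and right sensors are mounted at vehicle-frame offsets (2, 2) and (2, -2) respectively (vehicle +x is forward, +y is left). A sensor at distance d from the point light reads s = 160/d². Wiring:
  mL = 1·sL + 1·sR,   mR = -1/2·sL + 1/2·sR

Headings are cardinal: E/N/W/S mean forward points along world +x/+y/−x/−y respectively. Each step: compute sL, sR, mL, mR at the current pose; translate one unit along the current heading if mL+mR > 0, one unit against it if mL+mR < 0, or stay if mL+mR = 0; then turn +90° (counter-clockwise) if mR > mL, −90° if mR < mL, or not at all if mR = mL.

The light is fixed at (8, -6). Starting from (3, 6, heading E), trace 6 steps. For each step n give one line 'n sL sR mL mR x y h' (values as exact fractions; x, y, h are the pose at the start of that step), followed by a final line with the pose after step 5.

n=0: pose=(3,6,E); sL=32/41, sR=160/109; mL=10048/4469, mR=1536/4469; mL+mR=11584/4469 → advance +1; mR−mL=-8512/4469 → turn -1·90°
n=1: pose=(4,6,S); sL=20/13, sR=20/17; mL=600/221, mR=-40/221; mL+mR=560/221 → advance +1; mR−mL=-640/221 → turn -1·90°
n=2: pose=(4,5,W); sL=160/117, sR=32/41; mL=10304/4797, mR=-1408/4797; mL+mR=8896/4797 → advance +1; mR−mL=-3904/1599 → turn -1·90°
n=3: pose=(3,5,N); sL=80/109, sR=80/89; mL=15840/9701, mR=800/9701; mL+mR=16640/9701 → advance +1; mR−mL=-15040/9701 → turn -1·90°
n=4: pose=(3,6,E); sL=32/41, sR=160/109; mL=10048/4469, mR=1536/4469; mL+mR=11584/4469 → advance +1; mR−mL=-8512/4469 → turn -1·90°
n=5: pose=(4,6,S); sL=20/13, sR=20/17; mL=600/221, mR=-40/221; mL+mR=560/221 → advance +1; mR−mL=-640/221 → turn -1·90°

0 32/41 160/109 10048/4469 1536/4469 3 6 E
1 20/13 20/17 600/221 -40/221 4 6 S
2 160/117 32/41 10304/4797 -1408/4797 4 5 W
3 80/109 80/89 15840/9701 800/9701 3 5 N
4 32/41 160/109 10048/4469 1536/4469 3 6 E
5 20/13 20/17 600/221 -40/221 4 6 S
final 4 5 W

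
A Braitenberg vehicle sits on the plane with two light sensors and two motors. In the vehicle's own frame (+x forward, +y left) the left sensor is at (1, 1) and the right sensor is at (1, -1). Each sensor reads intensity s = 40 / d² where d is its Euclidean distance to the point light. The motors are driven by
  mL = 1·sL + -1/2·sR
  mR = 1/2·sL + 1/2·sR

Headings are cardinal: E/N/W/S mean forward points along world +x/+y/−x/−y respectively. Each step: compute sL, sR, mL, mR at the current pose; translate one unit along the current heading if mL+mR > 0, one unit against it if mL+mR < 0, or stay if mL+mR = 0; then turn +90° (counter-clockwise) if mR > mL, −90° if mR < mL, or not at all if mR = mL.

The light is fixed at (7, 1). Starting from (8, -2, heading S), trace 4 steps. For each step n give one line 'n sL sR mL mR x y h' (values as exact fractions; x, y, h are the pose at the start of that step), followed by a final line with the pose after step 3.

n=0: pose=(8,-2,S); sL=2, sR=5/2; mL=3/4, mR=9/4; mL+mR=3 → advance +1; mR−mL=3/2 → turn +1·90°
n=1: pose=(8,-3,E); sL=40/13, sR=40/29; mL=900/377, mR=840/377; mL+mR=60/13 → advance +1; mR−mL=-60/377 → turn -1·90°
n=2: pose=(9,-3,S); sL=20/17, sR=20/13; mL=90/221, mR=300/221; mL+mR=30/17 → advance +1; mR−mL=210/221 → turn +1·90°
n=3: pose=(9,-4,E); sL=8/5, sR=8/9; mL=52/45, mR=56/45; mL+mR=12/5 → advance +1; mR−mL=4/45 → turn +1·90°

0 2 5/2 3/4 9/4 8 -2 S
1 40/13 40/29 900/377 840/377 8 -3 E
2 20/17 20/13 90/221 300/221 9 -3 S
3 8/5 8/9 52/45 56/45 9 -4 E
final 10 -4 N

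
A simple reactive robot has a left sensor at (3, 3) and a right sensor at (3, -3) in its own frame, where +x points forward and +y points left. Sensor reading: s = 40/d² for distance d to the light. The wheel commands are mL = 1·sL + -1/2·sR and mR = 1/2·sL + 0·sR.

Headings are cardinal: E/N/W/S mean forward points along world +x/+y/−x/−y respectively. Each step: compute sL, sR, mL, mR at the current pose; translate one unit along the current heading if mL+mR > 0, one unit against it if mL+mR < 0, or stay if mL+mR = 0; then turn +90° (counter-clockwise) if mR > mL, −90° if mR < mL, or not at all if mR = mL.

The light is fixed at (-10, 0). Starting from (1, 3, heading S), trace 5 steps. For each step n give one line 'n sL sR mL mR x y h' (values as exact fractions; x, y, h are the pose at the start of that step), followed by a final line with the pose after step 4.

0 10/49 5/8 -85/784 5/49 1 3 S
1 8/49 40/197 596/9653 4/49 1 4 E
2 4/13 20/137 418/1781 2/13 2 4 N
3 40/289 40/229 3380/66181 20/289 2 5 E
4 10/41 1/8 119/656 5/41 3 5 N
final 3 6 E

n=0: pose=(1,3,S); sL=10/49, sR=5/8; mL=-85/784, mR=5/49; mL+mR=-5/784 → advance -1; mR−mL=165/784 → turn +1·90°
n=1: pose=(1,4,E); sL=8/49, sR=40/197; mL=596/9653, mR=4/49; mL+mR=1384/9653 → advance +1; mR−mL=192/9653 → turn +1·90°
n=2: pose=(2,4,N); sL=4/13, sR=20/137; mL=418/1781, mR=2/13; mL+mR=692/1781 → advance +1; mR−mL=-144/1781 → turn -1·90°
n=3: pose=(2,5,E); sL=40/289, sR=40/229; mL=3380/66181, mR=20/289; mL+mR=7960/66181 → advance +1; mR−mL=1200/66181 → turn +1·90°
n=4: pose=(3,5,N); sL=10/41, sR=1/8; mL=119/656, mR=5/41; mL+mR=199/656 → advance +1; mR−mL=-39/656 → turn -1·90°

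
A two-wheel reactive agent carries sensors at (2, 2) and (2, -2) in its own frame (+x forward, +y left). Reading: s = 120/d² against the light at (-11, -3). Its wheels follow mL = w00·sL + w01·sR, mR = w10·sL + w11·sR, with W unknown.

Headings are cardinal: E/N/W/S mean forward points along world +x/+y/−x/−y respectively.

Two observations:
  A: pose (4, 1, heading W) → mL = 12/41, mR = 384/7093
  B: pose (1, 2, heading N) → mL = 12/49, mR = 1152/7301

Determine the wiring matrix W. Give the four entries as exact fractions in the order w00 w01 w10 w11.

obs A: pose=(4,1,W) → sL=120/173, sR=24/41, mL=12/41, mR=384/7093
obs B: pose=(1,2,N) → sL=120/149, sR=24/49, mL=12/49, mR=1152/7301
sensor matrix S = [[120/173, 24/41], [120/149, 24/49]]; det S = -6819840/51785993
solve [mL_A; mL_B] = S·[w00; w01] and [mR_A; mR_B] = S·[w10; w11]:
  w00 = 0, w01 = 1/2, w10 = 1/2, w11 = -1/2

0 1/2 1/2 -1/2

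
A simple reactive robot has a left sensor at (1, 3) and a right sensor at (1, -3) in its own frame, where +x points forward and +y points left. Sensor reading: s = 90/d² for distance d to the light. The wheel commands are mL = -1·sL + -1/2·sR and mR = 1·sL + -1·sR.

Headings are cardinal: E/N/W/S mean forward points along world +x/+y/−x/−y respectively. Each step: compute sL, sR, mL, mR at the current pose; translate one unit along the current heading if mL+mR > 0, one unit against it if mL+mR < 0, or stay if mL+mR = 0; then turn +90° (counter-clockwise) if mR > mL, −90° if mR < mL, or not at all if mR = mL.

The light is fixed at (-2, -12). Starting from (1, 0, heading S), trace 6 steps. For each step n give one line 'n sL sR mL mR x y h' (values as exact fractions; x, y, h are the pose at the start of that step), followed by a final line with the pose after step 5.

n=0: pose=(1,0,S); sL=90/157, sR=90/121; mL=-17955/18997, mR=-3240/18997; mL+mR=-135/121 → advance -1; mR−mL=14715/18997 → turn +1·90°
n=1: pose=(1,1,E); sL=45/136, sR=45/58; mL=-2835/3944, mR=-1755/3944; mL+mR=-135/116 → advance -1; mR−mL=135/493 → turn +1·90°
n=2: pose=(0,1,N); sL=90/197, sR=90/221; mL=-28755/43537, mR=2160/43537; mL+mR=-135/221 → advance -1; mR−mL=30915/43537 → turn +1·90°
n=3: pose=(0,0,W); sL=45/41, sR=45/113; mL=-12015/9266, mR=3240/4633; mL+mR=-135/226 → advance -1; mR−mL=18495/9266 → turn +1·90°
n=4: pose=(1,0,S); sL=90/157, sR=90/121; mL=-17955/18997, mR=-3240/18997; mL+mR=-135/121 → advance -1; mR−mL=14715/18997 → turn +1·90°
n=5: pose=(1,1,E); sL=45/136, sR=45/58; mL=-2835/3944, mR=-1755/3944; mL+mR=-135/116 → advance -1; mR−mL=135/493 → turn +1·90°

0 90/157 90/121 -17955/18997 -3240/18997 1 0 S
1 45/136 45/58 -2835/3944 -1755/3944 1 1 E
2 90/197 90/221 -28755/43537 2160/43537 0 1 N
3 45/41 45/113 -12015/9266 3240/4633 0 0 W
4 90/157 90/121 -17955/18997 -3240/18997 1 0 S
5 45/136 45/58 -2835/3944 -1755/3944 1 1 E
final 0 1 N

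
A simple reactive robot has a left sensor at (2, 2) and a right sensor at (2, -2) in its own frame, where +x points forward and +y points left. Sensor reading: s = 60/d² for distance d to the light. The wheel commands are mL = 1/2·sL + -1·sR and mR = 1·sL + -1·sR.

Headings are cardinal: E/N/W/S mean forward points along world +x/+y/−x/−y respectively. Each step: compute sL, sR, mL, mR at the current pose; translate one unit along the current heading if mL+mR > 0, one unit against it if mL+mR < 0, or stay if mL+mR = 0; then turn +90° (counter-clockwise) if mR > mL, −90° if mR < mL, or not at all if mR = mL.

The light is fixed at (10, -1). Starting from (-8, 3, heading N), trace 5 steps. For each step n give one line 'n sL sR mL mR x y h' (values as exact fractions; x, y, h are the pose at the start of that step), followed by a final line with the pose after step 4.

0 15/109 15/73 -2175/15914 -540/7957 -8 3 N
1 60/401 12/85 -2262/34085 288/34085 -8 2 W
2 30/113 30/181 -675/20453 2040/20453 -7 2 S
3 60/241 4/15 -514/3615 -64/3615 -7 1 E
4 15/104 15/68 -525/3536 -135/1768 -8 1 N
final -8 0 W

n=0: pose=(-8,3,N); sL=15/109, sR=15/73; mL=-2175/15914, mR=-540/7957; mL+mR=-3255/15914 → advance -1; mR−mL=15/218 → turn +1·90°
n=1: pose=(-8,2,W); sL=60/401, sR=12/85; mL=-2262/34085, mR=288/34085; mL+mR=-1974/34085 → advance -1; mR−mL=30/401 → turn +1·90°
n=2: pose=(-7,2,S); sL=30/113, sR=30/181; mL=-675/20453, mR=2040/20453; mL+mR=1365/20453 → advance +1; mR−mL=15/113 → turn +1·90°
n=3: pose=(-7,1,E); sL=60/241, sR=4/15; mL=-514/3615, mR=-64/3615; mL+mR=-578/3615 → advance -1; mR−mL=30/241 → turn +1·90°
n=4: pose=(-8,1,N); sL=15/104, sR=15/68; mL=-525/3536, mR=-135/1768; mL+mR=-795/3536 → advance -1; mR−mL=15/208 → turn +1·90°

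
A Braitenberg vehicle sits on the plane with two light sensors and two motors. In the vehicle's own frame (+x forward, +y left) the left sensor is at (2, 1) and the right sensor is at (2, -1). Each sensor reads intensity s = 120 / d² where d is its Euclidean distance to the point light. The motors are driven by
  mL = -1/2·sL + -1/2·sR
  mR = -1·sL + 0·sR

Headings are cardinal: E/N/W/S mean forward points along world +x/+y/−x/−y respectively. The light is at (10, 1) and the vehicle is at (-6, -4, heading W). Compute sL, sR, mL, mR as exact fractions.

left sensor world pos  = (-8, -5); dL² = 360
right sensor world pos = (-8, -3); dR² = 340
sL = 120/360 = 1/3
sR = 120/340 = 6/17
mL = -1/2·sL + -1/2·sR = -35/102
mR = -1·sL + 0·sR = -1/3

1/3 6/17 -35/102 -1/3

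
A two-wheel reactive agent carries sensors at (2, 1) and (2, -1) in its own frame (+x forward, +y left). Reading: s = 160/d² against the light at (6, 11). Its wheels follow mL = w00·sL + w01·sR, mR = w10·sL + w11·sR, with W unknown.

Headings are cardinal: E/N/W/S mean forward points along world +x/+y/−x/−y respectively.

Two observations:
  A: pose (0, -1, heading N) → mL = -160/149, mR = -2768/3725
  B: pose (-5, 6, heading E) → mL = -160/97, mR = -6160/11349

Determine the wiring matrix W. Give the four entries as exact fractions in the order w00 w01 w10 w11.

obs A: pose=(0,-1,N) → sL=160/149, sR=32/25, mL=-160/149, mR=-2768/3725
obs B: pose=(-5,6,E) → sL=160/97, sR=160/117, mL=-160/97, mR=-6160/11349
sensor matrix S = [[160/149, 32/25], [160/97, 160/117]]; det S = -5435392/8455005
solve [mL_A; mL_B] = S·[w00; w01] and [mR_A; mR_B] = S·[w10; w11]:
  w00 = -1, w01 = 0, w10 = 1/2, w11 = -1

-1 0 1/2 -1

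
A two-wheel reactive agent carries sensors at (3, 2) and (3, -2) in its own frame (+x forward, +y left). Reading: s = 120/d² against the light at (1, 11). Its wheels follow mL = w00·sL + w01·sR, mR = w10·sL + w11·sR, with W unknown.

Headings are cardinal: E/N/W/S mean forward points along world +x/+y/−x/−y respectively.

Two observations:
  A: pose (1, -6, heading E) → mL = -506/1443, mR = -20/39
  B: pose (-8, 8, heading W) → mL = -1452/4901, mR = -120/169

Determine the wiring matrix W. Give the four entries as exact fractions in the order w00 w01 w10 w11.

-1 1/2 -1 0

obs A: pose=(1,-6,E) → sL=20/39, sR=12/37, mL=-506/1443, mR=-20/39
obs B: pose=(-8,8,W) → sL=120/169, sR=24/29, mL=-1452/4901, mR=-120/169
sensor matrix S = [[20/39, 12/37], [120/169, 24/29]]; det S = 35200/181337
solve [mL_A; mL_B] = S·[w00; w01] and [mR_A; mR_B] = S·[w10; w11]:
  w00 = -1, w01 = 1/2, w10 = -1, w11 = 0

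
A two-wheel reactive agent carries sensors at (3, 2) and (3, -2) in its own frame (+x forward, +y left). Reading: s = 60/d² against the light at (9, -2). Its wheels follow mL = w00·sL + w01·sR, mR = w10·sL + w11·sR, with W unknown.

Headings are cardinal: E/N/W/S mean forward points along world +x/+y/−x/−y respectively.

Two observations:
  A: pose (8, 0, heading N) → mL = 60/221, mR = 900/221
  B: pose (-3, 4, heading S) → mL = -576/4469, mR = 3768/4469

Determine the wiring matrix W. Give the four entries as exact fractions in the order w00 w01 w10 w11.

-1/2 1/2 1 1

obs A: pose=(8,0,N) → sL=30/17, sR=30/13, mL=60/221, mR=900/221
obs B: pose=(-3,4,S) → sL=60/109, sR=12/41, mL=-576/4469, mR=3768/4469
sensor matrix S = [[30/17, 30/13], [60/109, 12/41]]; det S = -744480/987649
solve [mL_A; mL_B] = S·[w00; w01] and [mR_A; mR_B] = S·[w10; w11]:
  w00 = -1/2, w01 = 1/2, w10 = 1, w11 = 1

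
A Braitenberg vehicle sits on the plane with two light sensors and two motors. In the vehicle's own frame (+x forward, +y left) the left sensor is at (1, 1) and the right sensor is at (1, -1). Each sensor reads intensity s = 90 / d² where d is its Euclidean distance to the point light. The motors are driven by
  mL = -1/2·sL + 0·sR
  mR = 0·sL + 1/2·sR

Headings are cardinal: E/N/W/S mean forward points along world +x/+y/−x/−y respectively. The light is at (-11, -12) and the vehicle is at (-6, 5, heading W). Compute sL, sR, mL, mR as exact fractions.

left sensor world pos  = (-7, 4); dL² = 272
right sensor world pos = (-7, 6); dR² = 340
sL = 90/272 = 45/136
sR = 90/340 = 9/34
mL = -1/2·sL + 0·sR = -45/272
mR = 0·sL + 1/2·sR = 9/68

45/136 9/34 -45/272 9/68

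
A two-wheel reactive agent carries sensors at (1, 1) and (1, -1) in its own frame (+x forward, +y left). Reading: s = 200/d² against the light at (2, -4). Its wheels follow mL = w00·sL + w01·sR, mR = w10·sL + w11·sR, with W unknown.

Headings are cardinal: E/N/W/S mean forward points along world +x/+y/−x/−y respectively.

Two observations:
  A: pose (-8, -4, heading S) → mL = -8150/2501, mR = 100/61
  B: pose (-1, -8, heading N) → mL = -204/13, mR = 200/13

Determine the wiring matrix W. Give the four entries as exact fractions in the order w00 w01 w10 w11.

obs A: pose=(-8,-4,S) → sL=100/41, sR=100/61, mL=-8150/2501, mR=100/61
obs B: pose=(-1,-8,N) → sL=8, sR=200/13, mL=-204/13, mR=200/13
sensor matrix S = [[100/41, 100/61], [8, 200/13]]; det S = 793600/32513
solve [mL_A; mL_B] = S·[w00; w01] and [mR_A; mR_B] = S·[w10; w11]:
  w00 = -1, w01 = -1/2, w10 = 0, w11 = 1

-1 -1/2 0 1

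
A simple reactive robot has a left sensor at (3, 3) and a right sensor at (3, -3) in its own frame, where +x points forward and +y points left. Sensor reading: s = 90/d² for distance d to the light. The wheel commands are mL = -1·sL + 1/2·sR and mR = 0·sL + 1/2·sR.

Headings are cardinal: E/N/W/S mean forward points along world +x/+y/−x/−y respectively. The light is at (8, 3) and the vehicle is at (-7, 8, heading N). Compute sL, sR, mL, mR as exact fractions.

45/194 45/104 -315/20176 45/208

left sensor world pos  = (-10, 11); dL² = 388
right sensor world pos = (-4, 11); dR² = 208
sL = 90/388 = 45/194
sR = 90/208 = 45/104
mL = -1·sL + 1/2·sR = -315/20176
mR = 0·sL + 1/2·sR = 45/208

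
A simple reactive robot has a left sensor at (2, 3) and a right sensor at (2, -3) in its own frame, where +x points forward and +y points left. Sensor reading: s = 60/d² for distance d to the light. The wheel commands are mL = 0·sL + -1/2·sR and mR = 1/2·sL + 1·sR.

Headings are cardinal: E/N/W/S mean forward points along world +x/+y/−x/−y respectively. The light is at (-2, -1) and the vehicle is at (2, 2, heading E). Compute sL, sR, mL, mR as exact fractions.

left sensor world pos  = (4, 5); dL² = 72
right sensor world pos = (4, -1); dR² = 36
sL = 60/72 = 5/6
sR = 60/36 = 5/3
mL = 0·sL + -1/2·sR = -5/6
mR = 1/2·sL + 1·sR = 25/12

5/6 5/3 -5/6 25/12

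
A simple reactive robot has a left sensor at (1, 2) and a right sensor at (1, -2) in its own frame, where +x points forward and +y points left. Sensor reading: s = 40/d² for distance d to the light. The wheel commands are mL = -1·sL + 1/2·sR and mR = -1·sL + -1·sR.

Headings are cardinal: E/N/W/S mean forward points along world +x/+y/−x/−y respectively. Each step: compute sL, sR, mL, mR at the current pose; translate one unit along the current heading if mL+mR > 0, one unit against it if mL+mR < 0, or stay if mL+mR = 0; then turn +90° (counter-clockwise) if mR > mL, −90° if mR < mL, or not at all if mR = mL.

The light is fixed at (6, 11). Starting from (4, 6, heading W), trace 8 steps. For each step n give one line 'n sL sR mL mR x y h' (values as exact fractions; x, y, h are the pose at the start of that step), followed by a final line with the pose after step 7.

0 20/29 20/9 110/261 -760/261 4 6 W
1 8/5 40/17 -36/85 -336/85 5 6 N
2 5/2 5/8 -35/16 -25/8 5 5 E
3 40/49 8/13 -324/637 -912/637 4 5 S
4 20/29 20/9 110/261 -760/261 4 6 W
5 8/5 40/17 -36/85 -336/85 5 6 N
6 5/2 5/8 -35/16 -25/8 5 5 E
7 40/49 8/13 -324/637 -912/637 4 5 S
final 4 6 W

n=0: pose=(4,6,W); sL=20/29, sR=20/9; mL=110/261, mR=-760/261; mL+mR=-650/261 → advance -1; mR−mL=-10/3 → turn -1·90°
n=1: pose=(5,6,N); sL=8/5, sR=40/17; mL=-36/85, mR=-336/85; mL+mR=-372/85 → advance -1; mR−mL=-60/17 → turn -1·90°
n=2: pose=(5,5,E); sL=5/2, sR=5/8; mL=-35/16, mR=-25/8; mL+mR=-85/16 → advance -1; mR−mL=-15/16 → turn -1·90°
n=3: pose=(4,5,S); sL=40/49, sR=8/13; mL=-324/637, mR=-912/637; mL+mR=-1236/637 → advance -1; mR−mL=-12/13 → turn -1·90°
n=4: pose=(4,6,W); sL=20/29, sR=20/9; mL=110/261, mR=-760/261; mL+mR=-650/261 → advance -1; mR−mL=-10/3 → turn -1·90°
n=5: pose=(5,6,N); sL=8/5, sR=40/17; mL=-36/85, mR=-336/85; mL+mR=-372/85 → advance -1; mR−mL=-60/17 → turn -1·90°
n=6: pose=(5,5,E); sL=5/2, sR=5/8; mL=-35/16, mR=-25/8; mL+mR=-85/16 → advance -1; mR−mL=-15/16 → turn -1·90°
n=7: pose=(4,5,S); sL=40/49, sR=8/13; mL=-324/637, mR=-912/637; mL+mR=-1236/637 → advance -1; mR−mL=-12/13 → turn -1·90°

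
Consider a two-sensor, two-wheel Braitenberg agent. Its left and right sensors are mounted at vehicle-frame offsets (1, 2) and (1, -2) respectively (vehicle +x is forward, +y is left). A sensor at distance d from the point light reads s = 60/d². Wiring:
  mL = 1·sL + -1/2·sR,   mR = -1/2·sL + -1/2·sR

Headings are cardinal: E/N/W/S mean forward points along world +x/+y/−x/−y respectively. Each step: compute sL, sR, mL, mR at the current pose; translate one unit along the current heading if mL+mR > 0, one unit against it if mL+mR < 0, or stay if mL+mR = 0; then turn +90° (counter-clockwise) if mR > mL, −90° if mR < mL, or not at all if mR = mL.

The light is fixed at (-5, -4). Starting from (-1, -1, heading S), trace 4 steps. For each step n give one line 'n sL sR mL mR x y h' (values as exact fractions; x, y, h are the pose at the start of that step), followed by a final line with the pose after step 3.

n=0: pose=(-1,-1,S); sL=3/2, sR=15/2; mL=-9/4, mR=-9/2; mL+mR=-27/4 → advance -1; mR−mL=-9/4 → turn -1·90°
n=1: pose=(-1,0,W); sL=60/13, sR=4/3; mL=154/39, mR=-116/39; mL+mR=38/39 → advance +1; mR−mL=-90/13 → turn -1·90°
n=2: pose=(-2,0,N); sL=30/13, sR=6/5; mL=111/65, mR=-114/65; mL+mR=-3/65 → advance -1; mR−mL=-45/13 → turn -1·90°
n=3: pose=(-2,-1,E); sL=60/41, sR=60/17; mL=-210/697, mR=-1740/697; mL+mR=-1950/697 → advance -1; mR−mL=-90/41 → turn -1·90°

0 3/2 15/2 -9/4 -9/2 -1 -1 S
1 60/13 4/3 154/39 -116/39 -1 0 W
2 30/13 6/5 111/65 -114/65 -2 0 N
3 60/41 60/17 -210/697 -1740/697 -2 -1 E
final -3 -1 S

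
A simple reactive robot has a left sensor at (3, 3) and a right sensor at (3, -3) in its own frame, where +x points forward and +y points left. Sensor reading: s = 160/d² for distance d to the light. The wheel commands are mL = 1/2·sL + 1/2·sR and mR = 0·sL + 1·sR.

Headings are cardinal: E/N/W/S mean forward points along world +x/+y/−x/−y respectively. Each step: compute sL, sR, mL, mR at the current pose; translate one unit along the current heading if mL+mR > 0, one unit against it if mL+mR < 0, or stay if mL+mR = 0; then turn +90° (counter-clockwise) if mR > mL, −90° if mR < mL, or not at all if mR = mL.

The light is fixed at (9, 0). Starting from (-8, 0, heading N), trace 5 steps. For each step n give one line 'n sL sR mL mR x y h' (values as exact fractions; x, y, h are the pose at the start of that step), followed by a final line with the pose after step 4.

n=0: pose=(-8,0,N); sL=160/409, sR=32/41; mL=9824/16769, mR=32/41; mL+mR=22912/16769 → advance +1; mR−mL=3264/16769 → turn +1·90°
n=1: pose=(-8,1,W); sL=40/101, sR=5/13; mL=1025/2626, mR=5/13; mL+mR=2035/2626 → advance +1; mR−mL=-15/2626 → turn -1·90°
n=2: pose=(-9,1,N); sL=160/457, sR=160/241; mL=55840/110137, mR=160/241; mL+mR=128960/110137 → advance +1; mR−mL=17280/110137 → turn +1·90°
n=3: pose=(-9,2,W); sL=80/221, sR=80/233; mL=18160/51493, mR=80/233; mL+mR=35840/51493 → advance +1; mR−mL=-480/51493 → turn -1·90°
n=4: pose=(-10,2,N); sL=160/509, sR=160/281; mL=63200/143029, mR=160/281; mL+mR=144640/143029 → advance +1; mR−mL=18240/143029 → turn +1·90°

0 160/409 32/41 9824/16769 32/41 -8 0 N
1 40/101 5/13 1025/2626 5/13 -8 1 W
2 160/457 160/241 55840/110137 160/241 -9 1 N
3 80/221 80/233 18160/51493 80/233 -9 2 W
4 160/509 160/281 63200/143029 160/281 -10 2 N
final -10 3 W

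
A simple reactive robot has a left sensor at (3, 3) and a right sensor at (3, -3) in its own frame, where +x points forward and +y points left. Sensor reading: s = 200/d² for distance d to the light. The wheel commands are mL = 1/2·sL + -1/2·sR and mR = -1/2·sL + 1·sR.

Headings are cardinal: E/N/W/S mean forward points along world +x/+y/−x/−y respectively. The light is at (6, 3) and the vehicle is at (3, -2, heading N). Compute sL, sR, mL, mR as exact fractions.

left sensor world pos  = (0, 1); dL² = 40
right sensor world pos = (6, 1); dR² = 4
sL = 200/40 = 5
sR = 200/4 = 50
mL = 1/2·sL + -1/2·sR = -45/2
mR = -1/2·sL + 1·sR = 95/2

5 50 -45/2 95/2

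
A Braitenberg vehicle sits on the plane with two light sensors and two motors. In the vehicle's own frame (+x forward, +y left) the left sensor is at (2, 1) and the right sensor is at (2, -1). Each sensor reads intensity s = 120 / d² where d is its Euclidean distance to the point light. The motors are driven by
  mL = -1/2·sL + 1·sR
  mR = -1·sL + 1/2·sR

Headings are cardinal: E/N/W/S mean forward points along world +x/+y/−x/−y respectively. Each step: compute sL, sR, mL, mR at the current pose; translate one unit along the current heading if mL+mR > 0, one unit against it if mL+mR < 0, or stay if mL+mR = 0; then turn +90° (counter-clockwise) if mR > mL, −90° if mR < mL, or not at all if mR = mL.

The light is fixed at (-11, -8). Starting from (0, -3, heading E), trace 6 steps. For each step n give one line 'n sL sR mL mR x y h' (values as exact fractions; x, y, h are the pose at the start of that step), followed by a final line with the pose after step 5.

0 24/41 24/37 540/1517 -396/1517 0 -3 E
1 60/89 12/13 678/1157 -246/1157 1 -3 S
2 120/109 24/25 1116/2725 -1692/2725 1 -4 W
3 2/3 15/29 16/87 -71/174 2 -4 N
4 120/241 120/229 15180/55189 -13020/55189 2 -5 E
5 60/113 12/17 846/1921 -342/1921 3 -5 S
final 3 -6 W

n=0: pose=(0,-3,E); sL=24/41, sR=24/37; mL=540/1517, mR=-396/1517; mL+mR=144/1517 → advance +1; mR−mL=-936/1517 → turn -1·90°
n=1: pose=(1,-3,S); sL=60/89, sR=12/13; mL=678/1157, mR=-246/1157; mL+mR=432/1157 → advance +1; mR−mL=-924/1157 → turn -1·90°
n=2: pose=(1,-4,W); sL=120/109, sR=24/25; mL=1116/2725, mR=-1692/2725; mL+mR=-576/2725 → advance -1; mR−mL=-2808/2725 → turn -1·90°
n=3: pose=(2,-4,N); sL=2/3, sR=15/29; mL=16/87, mR=-71/174; mL+mR=-13/58 → advance -1; mR−mL=-103/174 → turn -1·90°
n=4: pose=(2,-5,E); sL=120/241, sR=120/229; mL=15180/55189, mR=-13020/55189; mL+mR=2160/55189 → advance +1; mR−mL=-28200/55189 → turn -1·90°
n=5: pose=(3,-5,S); sL=60/113, sR=12/17; mL=846/1921, mR=-342/1921; mL+mR=504/1921 → advance +1; mR−mL=-1188/1921 → turn -1·90°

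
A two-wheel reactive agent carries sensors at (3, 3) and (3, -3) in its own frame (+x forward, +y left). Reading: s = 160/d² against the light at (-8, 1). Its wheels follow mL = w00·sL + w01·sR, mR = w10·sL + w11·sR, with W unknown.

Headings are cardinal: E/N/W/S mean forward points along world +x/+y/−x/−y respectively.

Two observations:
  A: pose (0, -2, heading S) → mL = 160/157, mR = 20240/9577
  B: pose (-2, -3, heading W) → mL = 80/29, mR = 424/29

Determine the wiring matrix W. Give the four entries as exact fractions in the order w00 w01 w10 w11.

obs A: pose=(0,-2,S) → sL=160/157, sR=160/61, mL=160/157, mR=20240/9577
obs B: pose=(-2,-3,W) → sL=80/29, sR=16, mL=80/29, mR=424/29
sensor matrix S = [[160/157, 160/61], [80/29, 16]]; det S = 2519040/277733
solve [mL_A; mL_B] = S·[w00; w01] and [mR_A; mR_B] = S·[w10; w11]:
  w00 = 1, w01 = 0, w10 = -1/2, w11 = 1

1 0 -1/2 1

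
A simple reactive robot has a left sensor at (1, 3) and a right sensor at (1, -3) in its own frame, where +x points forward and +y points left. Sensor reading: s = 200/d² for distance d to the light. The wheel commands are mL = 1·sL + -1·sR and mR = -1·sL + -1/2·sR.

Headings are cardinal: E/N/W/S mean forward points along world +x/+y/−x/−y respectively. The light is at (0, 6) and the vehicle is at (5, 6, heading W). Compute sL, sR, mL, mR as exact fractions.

left sensor world pos  = (4, 3); dL² = 25
right sensor world pos = (4, 9); dR² = 25
sL = 200/25 = 8
sR = 200/25 = 8
mL = 1·sL + -1·sR = 0
mR = -1·sL + -1/2·sR = -12

8 8 0 -12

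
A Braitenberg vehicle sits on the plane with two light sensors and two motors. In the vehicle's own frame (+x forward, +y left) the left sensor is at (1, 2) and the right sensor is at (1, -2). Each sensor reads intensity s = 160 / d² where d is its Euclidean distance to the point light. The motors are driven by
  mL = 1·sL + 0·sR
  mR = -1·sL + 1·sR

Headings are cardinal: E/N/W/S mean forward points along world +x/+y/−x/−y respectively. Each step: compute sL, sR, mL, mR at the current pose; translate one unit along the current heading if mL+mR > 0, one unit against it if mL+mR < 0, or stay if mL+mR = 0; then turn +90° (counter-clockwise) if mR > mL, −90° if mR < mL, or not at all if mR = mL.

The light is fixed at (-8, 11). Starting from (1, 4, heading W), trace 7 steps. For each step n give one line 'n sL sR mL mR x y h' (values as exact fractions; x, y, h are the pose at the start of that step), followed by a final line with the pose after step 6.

0 32/29 160/89 32/29 1792/2581 1 4 W
1 20/9 20/17 20/9 -160/153 0 4 N
2 160/97 32/29 160/97 -1536/2813 0 5 E
3 16/17 80/49 16/17 576/833 1 5 S
4 32/29 160/89 32/29 1792/2581 1 4 W
5 20/9 20/17 20/9 -160/153 0 4 N
6 160/97 32/29 160/97 -1536/2813 0 5 E
final 1 5 S

n=0: pose=(1,4,W); sL=32/29, sR=160/89; mL=32/29, mR=1792/2581; mL+mR=160/89 → advance +1; mR−mL=-1056/2581 → turn -1·90°
n=1: pose=(0,4,N); sL=20/9, sR=20/17; mL=20/9, mR=-160/153; mL+mR=20/17 → advance +1; mR−mL=-500/153 → turn -1·90°
n=2: pose=(0,5,E); sL=160/97, sR=32/29; mL=160/97, mR=-1536/2813; mL+mR=32/29 → advance +1; mR−mL=-6176/2813 → turn -1·90°
n=3: pose=(1,5,S); sL=16/17, sR=80/49; mL=16/17, mR=576/833; mL+mR=80/49 → advance +1; mR−mL=-208/833 → turn -1·90°
n=4: pose=(1,4,W); sL=32/29, sR=160/89; mL=32/29, mR=1792/2581; mL+mR=160/89 → advance +1; mR−mL=-1056/2581 → turn -1·90°
n=5: pose=(0,4,N); sL=20/9, sR=20/17; mL=20/9, mR=-160/153; mL+mR=20/17 → advance +1; mR−mL=-500/153 → turn -1·90°
n=6: pose=(0,5,E); sL=160/97, sR=32/29; mL=160/97, mR=-1536/2813; mL+mR=32/29 → advance +1; mR−mL=-6176/2813 → turn -1·90°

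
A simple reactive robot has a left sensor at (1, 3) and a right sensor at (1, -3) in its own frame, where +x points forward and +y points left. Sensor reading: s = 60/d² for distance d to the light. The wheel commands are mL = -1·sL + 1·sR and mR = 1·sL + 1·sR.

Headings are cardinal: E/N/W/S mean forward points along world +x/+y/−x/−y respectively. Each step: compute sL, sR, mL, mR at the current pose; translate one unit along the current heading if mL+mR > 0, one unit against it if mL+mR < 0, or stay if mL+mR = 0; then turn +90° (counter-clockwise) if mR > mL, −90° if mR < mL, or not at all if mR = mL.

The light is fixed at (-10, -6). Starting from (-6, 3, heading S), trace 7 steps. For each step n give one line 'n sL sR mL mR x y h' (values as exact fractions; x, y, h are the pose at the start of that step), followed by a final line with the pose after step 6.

0 60/113 12/13 576/1469 2136/1469 -6 3 S
1 30/73 6/5 288/365 588/365 -6 2 E
2 12/17 12/29 -144/493 552/493 -5 2 N
3 15/13 3/8 -81/104 159/104 -5 3 W
4 60/113 12/13 576/1469 2136/1469 -6 3 S
5 30/73 6/5 288/365 588/365 -6 2 E
6 12/17 12/29 -144/493 552/493 -5 2 N
final -5 3 W

n=0: pose=(-6,3,S); sL=60/113, sR=12/13; mL=576/1469, mR=2136/1469; mL+mR=24/13 → advance +1; mR−mL=120/113 → turn +1·90°
n=1: pose=(-6,2,E); sL=30/73, sR=6/5; mL=288/365, mR=588/365; mL+mR=12/5 → advance +1; mR−mL=60/73 → turn +1·90°
n=2: pose=(-5,2,N); sL=12/17, sR=12/29; mL=-144/493, mR=552/493; mL+mR=24/29 → advance +1; mR−mL=24/17 → turn +1·90°
n=3: pose=(-5,3,W); sL=15/13, sR=3/8; mL=-81/104, mR=159/104; mL+mR=3/4 → advance +1; mR−mL=30/13 → turn +1·90°
n=4: pose=(-6,3,S); sL=60/113, sR=12/13; mL=576/1469, mR=2136/1469; mL+mR=24/13 → advance +1; mR−mL=120/113 → turn +1·90°
n=5: pose=(-6,2,E); sL=30/73, sR=6/5; mL=288/365, mR=588/365; mL+mR=12/5 → advance +1; mR−mL=60/73 → turn +1·90°
n=6: pose=(-5,2,N); sL=12/17, sR=12/29; mL=-144/493, mR=552/493; mL+mR=24/29 → advance +1; mR−mL=24/17 → turn +1·90°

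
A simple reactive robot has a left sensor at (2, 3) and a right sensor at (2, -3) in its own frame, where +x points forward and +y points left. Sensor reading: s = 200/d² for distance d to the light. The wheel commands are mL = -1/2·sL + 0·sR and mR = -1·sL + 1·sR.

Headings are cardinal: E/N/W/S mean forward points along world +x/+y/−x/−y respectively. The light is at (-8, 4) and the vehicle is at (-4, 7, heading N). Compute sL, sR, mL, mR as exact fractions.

left sensor world pos  = (-7, 9); dL² = 26
right sensor world pos = (-1, 9); dR² = 74
sL = 200/26 = 100/13
sR = 200/74 = 100/37
mL = -1/2·sL + 0·sR = -50/13
mR = -1·sL + 1·sR = -2400/481

100/13 100/37 -50/13 -2400/481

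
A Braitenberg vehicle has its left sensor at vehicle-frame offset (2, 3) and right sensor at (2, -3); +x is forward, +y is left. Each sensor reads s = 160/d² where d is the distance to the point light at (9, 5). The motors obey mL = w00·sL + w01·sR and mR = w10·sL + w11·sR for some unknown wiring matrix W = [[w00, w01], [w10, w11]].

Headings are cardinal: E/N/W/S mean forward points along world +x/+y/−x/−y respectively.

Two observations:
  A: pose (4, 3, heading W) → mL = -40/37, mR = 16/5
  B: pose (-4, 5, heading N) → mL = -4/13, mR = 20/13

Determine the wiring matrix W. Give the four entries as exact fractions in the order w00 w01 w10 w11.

-1/2 0 0 1

obs A: pose=(4,3,W) → sL=80/37, sR=16/5, mL=-40/37, mR=16/5
obs B: pose=(-4,5,N) → sL=8/13, sR=20/13, mL=-4/13, mR=20/13
sensor matrix S = [[80/37, 16/5], [8/13, 20/13]]; det S = 3264/2405
solve [mL_A; mL_B] = S·[w00; w01] and [mR_A; mR_B] = S·[w10; w11]:
  w00 = -1/2, w01 = 0, w10 = 0, w11 = 1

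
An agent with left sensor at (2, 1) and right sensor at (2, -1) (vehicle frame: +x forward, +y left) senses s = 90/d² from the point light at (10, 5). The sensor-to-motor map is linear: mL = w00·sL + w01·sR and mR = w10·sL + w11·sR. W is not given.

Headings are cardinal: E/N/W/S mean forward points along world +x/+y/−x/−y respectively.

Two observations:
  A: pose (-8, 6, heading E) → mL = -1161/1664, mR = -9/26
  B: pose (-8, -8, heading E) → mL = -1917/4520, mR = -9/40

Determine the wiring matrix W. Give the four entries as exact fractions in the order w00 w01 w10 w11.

-1 -1 -1 0

obs A: pose=(-8,6,E) → sL=9/26, sR=45/128, mL=-1161/1664, mR=-9/26
obs B: pose=(-8,-8,E) → sL=9/40, sR=45/226, mL=-1917/4520, mR=-9/40
sensor matrix S = [[9/26, 45/128], [9/40, 45/226]]; det S = -15309/1504256
solve [mL_A; mL_B] = S·[w00; w01] and [mR_A; mR_B] = S·[w10; w11]:
  w00 = -1, w01 = -1, w10 = -1, w11 = 0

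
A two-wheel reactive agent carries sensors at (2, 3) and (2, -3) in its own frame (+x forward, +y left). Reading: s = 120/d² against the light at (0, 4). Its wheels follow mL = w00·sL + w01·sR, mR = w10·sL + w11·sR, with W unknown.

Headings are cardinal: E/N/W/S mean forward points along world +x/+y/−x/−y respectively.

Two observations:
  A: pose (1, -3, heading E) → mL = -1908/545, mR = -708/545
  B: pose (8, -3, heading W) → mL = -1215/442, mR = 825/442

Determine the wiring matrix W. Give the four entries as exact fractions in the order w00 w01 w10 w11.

obs A: pose=(1,-3,E) → sL=24/5, sR=120/109, mL=-1908/545, mR=-708/545
obs B: pose=(8,-3,W) → sL=15/17, sR=30/13, mL=-1215/442, mR=825/442
sensor matrix S = [[24/5, 120/109], [15/17, 30/13]]; det S = 243432/24089
solve [mL_A; mL_B] = S·[w00; w01] and [mR_A; mR_B] = S·[w10; w11]:
  w00 = -1/2, w01 = -1, w10 = -1/2, w11 = 1

-1/2 -1 -1/2 1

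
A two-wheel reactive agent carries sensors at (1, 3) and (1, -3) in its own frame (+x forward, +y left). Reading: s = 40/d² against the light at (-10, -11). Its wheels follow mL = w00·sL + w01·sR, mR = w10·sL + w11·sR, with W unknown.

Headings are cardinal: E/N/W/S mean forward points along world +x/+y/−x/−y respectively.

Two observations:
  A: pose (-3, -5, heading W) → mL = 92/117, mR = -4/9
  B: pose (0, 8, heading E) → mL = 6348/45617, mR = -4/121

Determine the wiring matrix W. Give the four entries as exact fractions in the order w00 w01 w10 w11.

1/2 1 -1/2 0

obs A: pose=(-3,-5,W) → sL=8/9, sR=40/117, mL=92/117, mR=-4/9
obs B: pose=(0,8,E) → sL=8/121, sR=40/377, mL=6348/45617, mR=-4/121
sensor matrix S = [[8/9, 40/117], [8/121, 40/377]]; det S = 29440/410553
solve [mL_A; mL_B] = S·[w00; w01] and [mR_A; mR_B] = S·[w10; w11]:
  w00 = 1/2, w01 = 1, w10 = -1/2, w11 = 0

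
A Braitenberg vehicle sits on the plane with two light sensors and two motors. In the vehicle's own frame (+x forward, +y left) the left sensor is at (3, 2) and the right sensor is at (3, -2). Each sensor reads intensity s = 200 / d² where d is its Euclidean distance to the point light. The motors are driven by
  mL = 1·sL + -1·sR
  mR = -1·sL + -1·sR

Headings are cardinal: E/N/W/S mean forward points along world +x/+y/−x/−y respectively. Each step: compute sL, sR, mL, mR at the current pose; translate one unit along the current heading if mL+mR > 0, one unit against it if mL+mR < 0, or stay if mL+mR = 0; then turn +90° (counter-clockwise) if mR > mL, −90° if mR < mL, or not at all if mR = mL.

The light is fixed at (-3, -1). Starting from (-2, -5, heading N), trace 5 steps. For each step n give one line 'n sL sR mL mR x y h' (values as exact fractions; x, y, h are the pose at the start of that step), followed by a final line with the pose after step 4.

0 100 20 80 -120 -2 -5 N
1 8 40/13 64/13 -144/13 -2 -6 E
2 50/17 50/17 0 -100/17 -3 -6 S
3 40/9 200/13 -1280/117 -2320/117 -3 -5 W
4 100 20 80 -120 -2 -5 N
final -2 -6 E

n=0: pose=(-2,-5,N); sL=100, sR=20; mL=80, mR=-120; mL+mR=-40 → advance -1; mR−mL=-200 → turn -1·90°
n=1: pose=(-2,-6,E); sL=8, sR=40/13; mL=64/13, mR=-144/13; mL+mR=-80/13 → advance -1; mR−mL=-16 → turn -1·90°
n=2: pose=(-3,-6,S); sL=50/17, sR=50/17; mL=0, mR=-100/17; mL+mR=-100/17 → advance -1; mR−mL=-100/17 → turn -1·90°
n=3: pose=(-3,-5,W); sL=40/9, sR=200/13; mL=-1280/117, mR=-2320/117; mL+mR=-400/13 → advance -1; mR−mL=-80/9 → turn -1·90°
n=4: pose=(-2,-5,N); sL=100, sR=20; mL=80, mR=-120; mL+mR=-40 → advance -1; mR−mL=-200 → turn -1·90°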